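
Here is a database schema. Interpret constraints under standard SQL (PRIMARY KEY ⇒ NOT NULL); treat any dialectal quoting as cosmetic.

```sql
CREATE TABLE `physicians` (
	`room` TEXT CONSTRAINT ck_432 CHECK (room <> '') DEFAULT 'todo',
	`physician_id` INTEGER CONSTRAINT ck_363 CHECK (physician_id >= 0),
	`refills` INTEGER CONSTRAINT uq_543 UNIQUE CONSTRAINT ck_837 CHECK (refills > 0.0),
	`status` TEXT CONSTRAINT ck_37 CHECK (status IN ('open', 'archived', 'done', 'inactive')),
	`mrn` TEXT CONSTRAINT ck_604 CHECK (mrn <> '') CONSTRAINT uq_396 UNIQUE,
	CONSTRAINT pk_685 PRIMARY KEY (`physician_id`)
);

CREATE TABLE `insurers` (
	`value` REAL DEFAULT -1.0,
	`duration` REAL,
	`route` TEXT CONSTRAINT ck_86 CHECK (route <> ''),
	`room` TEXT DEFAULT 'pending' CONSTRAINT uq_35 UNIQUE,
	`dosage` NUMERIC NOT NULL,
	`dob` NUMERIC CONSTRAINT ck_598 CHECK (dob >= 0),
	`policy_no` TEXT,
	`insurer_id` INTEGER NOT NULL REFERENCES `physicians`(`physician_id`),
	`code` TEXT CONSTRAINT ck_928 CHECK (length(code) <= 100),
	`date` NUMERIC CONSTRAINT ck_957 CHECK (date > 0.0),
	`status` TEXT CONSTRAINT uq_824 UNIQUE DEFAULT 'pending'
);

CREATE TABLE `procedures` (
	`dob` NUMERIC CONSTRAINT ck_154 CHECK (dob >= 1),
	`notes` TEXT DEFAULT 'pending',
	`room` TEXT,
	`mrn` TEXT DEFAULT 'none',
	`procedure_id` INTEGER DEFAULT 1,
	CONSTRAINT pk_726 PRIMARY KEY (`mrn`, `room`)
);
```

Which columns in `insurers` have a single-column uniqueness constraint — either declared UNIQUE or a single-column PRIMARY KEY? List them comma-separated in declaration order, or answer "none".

room, status

- value: no UNIQUE or single-column PK constraint.
- duration: no UNIQUE or single-column PK constraint.
- route: no UNIQUE or single-column PK constraint.
- room: declared UNIQUE → unique.
- dosage: no UNIQUE or single-column PK constraint.
- dob: no UNIQUE or single-column PK constraint.
- policy_no: no UNIQUE or single-column PK constraint.
- insurer_id: no UNIQUE or single-column PK constraint.
- code: no UNIQUE or single-column PK constraint.
- date: no UNIQUE or single-column PK constraint.
- status: declared UNIQUE → unique.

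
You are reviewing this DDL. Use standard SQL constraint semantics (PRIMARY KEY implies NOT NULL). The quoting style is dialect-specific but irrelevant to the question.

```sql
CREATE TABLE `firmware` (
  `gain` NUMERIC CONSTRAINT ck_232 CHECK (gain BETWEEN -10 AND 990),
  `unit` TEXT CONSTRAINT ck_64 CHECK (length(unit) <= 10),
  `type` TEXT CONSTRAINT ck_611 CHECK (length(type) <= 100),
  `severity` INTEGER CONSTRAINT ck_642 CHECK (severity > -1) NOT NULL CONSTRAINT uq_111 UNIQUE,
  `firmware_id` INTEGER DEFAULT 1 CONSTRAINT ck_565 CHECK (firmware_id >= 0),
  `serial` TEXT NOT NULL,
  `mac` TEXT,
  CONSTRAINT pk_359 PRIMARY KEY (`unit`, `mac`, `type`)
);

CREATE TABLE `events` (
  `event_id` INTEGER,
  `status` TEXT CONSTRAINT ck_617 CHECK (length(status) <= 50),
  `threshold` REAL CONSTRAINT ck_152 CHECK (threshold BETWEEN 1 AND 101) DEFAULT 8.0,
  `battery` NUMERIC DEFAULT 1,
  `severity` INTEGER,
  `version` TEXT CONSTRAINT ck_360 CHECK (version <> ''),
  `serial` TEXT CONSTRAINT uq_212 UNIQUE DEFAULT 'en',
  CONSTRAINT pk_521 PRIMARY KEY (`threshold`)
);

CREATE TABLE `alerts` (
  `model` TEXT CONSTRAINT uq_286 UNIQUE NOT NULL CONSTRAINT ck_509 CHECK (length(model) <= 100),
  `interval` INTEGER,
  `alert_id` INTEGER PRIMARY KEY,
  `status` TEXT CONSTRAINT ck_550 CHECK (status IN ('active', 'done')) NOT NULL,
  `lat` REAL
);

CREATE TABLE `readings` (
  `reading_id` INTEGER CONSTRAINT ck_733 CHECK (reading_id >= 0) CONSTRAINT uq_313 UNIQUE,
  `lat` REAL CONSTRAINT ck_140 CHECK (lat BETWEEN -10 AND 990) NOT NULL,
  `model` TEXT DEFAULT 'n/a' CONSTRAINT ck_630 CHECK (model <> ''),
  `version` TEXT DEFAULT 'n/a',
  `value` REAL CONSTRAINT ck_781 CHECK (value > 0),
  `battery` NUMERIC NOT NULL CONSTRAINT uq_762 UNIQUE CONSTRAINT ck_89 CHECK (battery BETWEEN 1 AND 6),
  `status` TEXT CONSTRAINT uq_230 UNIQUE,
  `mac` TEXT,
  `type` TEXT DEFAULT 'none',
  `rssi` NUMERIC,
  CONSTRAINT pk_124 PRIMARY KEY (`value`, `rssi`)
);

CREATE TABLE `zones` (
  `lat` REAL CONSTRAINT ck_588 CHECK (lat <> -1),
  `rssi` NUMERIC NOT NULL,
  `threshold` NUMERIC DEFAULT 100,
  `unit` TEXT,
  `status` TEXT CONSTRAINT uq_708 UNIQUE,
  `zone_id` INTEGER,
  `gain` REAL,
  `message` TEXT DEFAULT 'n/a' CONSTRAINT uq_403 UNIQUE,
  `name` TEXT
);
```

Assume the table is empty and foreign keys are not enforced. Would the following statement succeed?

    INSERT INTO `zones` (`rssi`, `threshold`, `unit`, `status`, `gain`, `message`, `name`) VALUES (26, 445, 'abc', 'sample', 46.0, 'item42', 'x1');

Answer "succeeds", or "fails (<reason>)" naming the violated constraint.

NOT NULL columns: rssi is supplied.
No constraint is violated.

succeeds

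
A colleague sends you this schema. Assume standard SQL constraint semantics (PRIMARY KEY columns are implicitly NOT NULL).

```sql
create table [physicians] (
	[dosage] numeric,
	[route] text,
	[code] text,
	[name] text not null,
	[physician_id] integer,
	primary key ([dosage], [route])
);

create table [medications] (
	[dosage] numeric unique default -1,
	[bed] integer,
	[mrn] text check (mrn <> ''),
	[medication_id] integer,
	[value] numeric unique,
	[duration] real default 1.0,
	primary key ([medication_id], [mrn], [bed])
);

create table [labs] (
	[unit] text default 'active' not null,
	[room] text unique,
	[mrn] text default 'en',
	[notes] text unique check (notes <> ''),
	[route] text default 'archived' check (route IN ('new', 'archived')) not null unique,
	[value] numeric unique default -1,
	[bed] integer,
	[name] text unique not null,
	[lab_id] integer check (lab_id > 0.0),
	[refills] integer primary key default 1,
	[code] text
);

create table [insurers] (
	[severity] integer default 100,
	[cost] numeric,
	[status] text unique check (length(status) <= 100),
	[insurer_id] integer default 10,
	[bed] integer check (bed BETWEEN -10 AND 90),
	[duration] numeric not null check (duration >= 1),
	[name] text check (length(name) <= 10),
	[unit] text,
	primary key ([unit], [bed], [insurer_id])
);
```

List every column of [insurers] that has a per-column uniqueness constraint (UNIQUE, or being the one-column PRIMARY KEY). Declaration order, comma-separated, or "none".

status

- severity: no UNIQUE or single-column PK constraint.
- cost: no UNIQUE or single-column PK constraint.
- status: declared UNIQUE → unique.
- insurer_id: part of a composite PRIMARY KEY — only the tuple is unique, not this column on its own.
- bed: part of a composite PRIMARY KEY — only the tuple is unique, not this column on its own.
- duration: no UNIQUE or single-column PK constraint.
- name: no UNIQUE or single-column PK constraint.
- unit: part of a composite PRIMARY KEY — only the tuple is unique, not this column on its own.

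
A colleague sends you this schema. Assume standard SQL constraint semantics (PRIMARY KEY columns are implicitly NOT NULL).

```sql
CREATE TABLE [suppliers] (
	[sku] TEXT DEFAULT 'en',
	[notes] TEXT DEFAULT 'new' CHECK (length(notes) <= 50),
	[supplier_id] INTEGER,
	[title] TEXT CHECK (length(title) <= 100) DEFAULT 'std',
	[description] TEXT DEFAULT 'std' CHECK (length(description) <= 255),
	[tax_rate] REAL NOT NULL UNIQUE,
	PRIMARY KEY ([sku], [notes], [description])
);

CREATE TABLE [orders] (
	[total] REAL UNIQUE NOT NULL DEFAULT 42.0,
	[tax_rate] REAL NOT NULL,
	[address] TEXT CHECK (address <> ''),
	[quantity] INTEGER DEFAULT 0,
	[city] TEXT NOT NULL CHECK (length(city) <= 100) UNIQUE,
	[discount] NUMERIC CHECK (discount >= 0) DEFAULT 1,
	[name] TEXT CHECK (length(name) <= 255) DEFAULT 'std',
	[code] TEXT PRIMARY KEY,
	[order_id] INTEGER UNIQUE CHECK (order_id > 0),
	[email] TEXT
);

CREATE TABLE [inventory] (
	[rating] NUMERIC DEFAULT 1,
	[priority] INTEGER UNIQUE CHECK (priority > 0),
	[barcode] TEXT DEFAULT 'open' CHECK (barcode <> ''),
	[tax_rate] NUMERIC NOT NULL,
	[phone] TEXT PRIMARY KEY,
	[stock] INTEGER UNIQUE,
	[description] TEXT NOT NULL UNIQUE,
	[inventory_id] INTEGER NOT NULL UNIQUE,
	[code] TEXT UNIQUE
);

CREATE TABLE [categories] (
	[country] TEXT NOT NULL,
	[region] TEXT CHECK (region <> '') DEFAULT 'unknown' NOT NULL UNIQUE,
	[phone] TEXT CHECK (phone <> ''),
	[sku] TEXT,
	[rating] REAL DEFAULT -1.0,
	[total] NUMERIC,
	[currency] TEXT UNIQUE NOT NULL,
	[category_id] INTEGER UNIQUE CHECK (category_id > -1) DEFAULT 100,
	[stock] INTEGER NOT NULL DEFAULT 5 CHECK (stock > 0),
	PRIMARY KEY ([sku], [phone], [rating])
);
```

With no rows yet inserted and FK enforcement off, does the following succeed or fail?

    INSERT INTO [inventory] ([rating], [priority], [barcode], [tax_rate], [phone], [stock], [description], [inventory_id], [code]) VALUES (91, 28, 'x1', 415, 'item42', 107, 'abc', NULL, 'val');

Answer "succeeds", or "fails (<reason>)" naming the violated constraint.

fails (NOT NULL on inventory_id)

inventory_id is explicitly set to NULL, but inventory_id is declared NOT NULL.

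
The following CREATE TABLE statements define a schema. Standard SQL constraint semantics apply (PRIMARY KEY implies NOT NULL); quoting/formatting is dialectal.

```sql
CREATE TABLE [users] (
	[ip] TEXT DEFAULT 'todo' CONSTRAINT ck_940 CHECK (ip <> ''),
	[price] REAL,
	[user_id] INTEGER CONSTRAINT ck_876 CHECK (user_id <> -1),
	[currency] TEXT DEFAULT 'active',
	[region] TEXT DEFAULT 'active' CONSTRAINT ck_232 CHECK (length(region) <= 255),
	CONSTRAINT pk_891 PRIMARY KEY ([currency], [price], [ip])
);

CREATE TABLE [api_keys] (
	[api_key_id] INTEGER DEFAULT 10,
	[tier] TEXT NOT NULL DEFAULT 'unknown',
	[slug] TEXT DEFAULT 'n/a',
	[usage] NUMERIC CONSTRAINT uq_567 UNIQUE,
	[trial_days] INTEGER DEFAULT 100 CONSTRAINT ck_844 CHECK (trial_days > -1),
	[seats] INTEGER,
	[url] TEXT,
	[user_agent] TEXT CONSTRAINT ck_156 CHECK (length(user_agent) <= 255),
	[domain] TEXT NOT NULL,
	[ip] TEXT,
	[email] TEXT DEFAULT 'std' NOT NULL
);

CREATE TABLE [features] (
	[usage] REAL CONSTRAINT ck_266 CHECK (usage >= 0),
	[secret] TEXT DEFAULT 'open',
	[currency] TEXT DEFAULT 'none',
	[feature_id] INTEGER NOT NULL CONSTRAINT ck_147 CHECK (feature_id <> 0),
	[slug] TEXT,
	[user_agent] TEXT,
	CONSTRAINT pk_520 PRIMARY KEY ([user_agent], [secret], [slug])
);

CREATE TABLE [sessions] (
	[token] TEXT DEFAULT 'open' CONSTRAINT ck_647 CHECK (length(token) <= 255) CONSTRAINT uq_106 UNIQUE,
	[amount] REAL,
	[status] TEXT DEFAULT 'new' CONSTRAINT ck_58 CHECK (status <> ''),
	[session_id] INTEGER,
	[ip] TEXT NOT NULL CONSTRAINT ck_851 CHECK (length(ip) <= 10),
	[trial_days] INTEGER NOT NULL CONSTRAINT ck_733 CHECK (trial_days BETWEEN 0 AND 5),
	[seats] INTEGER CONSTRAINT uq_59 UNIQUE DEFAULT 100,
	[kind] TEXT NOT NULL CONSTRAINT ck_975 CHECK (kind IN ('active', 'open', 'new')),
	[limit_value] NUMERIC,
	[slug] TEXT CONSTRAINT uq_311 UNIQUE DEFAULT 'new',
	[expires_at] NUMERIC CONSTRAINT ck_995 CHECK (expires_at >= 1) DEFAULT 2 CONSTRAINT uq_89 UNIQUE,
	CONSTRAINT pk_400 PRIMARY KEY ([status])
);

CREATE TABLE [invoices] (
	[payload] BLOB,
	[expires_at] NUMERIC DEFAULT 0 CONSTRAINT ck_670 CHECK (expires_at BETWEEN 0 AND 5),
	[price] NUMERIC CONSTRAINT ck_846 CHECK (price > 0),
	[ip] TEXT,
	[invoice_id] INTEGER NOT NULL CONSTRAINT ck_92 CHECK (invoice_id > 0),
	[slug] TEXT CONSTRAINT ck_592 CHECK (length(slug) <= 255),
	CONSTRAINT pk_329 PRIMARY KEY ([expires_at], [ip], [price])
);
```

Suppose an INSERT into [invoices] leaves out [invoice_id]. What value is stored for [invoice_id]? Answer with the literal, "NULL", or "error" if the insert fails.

error

invoice_id has no DEFAULT clause.
Omitting it would insert NULL, but it is declared NOT NULL, so the INSERT fails.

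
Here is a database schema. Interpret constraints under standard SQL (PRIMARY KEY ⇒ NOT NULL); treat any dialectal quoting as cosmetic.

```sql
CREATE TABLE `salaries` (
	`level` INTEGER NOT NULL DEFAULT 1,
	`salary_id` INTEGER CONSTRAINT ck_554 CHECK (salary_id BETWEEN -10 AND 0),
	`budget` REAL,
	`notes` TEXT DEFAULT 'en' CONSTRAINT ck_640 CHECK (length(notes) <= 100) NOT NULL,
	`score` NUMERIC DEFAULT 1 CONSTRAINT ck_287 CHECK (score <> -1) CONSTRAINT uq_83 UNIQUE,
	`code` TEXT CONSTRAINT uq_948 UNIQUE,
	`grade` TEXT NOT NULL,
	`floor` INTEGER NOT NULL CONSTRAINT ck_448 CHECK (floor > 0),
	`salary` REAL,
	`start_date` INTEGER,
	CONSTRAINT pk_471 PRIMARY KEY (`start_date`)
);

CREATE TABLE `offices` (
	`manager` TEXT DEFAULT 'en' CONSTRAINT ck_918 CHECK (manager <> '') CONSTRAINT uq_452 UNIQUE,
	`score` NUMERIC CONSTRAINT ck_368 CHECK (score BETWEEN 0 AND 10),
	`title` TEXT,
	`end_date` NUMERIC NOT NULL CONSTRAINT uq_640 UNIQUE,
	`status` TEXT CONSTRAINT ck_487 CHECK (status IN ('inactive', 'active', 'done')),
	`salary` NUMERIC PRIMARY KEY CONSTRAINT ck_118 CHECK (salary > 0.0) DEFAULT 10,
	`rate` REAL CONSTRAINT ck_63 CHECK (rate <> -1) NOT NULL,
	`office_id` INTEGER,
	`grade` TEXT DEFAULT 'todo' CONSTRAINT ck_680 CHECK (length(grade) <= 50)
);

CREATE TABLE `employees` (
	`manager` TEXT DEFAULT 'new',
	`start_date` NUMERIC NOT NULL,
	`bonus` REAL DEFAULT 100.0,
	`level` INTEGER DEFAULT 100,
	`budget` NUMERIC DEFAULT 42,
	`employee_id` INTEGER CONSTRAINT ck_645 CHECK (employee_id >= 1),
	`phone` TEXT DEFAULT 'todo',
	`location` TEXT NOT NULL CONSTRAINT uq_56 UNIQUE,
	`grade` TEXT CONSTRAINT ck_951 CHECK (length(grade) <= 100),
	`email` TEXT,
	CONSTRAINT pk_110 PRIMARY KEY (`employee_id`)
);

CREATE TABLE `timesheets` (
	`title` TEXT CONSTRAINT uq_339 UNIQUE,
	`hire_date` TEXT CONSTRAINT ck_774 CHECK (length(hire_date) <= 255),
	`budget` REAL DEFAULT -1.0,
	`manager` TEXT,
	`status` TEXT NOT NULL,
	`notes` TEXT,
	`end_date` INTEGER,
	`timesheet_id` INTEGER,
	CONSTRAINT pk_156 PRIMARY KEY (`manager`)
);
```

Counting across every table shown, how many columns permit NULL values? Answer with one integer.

salaries: 5 nullable (salary_id, budget, score, code, salary — PK (start_date) and explicit NOT NULL columns excluded).
offices: 6 nullable (manager, score, title, status, office_id, grade — PK (salary) and explicit NOT NULL columns excluded).
employees: 7 nullable (manager, bonus, level, budget, phone, grade, email — PK (employee_id) and explicit NOT NULL columns excluded).
timesheets: 6 nullable (title, hire_date, budget, notes, end_date, timesheet_id — PK (manager) and explicit NOT NULL columns excluded).
Total: 5 + 6 + 7 + 6 = 24.

24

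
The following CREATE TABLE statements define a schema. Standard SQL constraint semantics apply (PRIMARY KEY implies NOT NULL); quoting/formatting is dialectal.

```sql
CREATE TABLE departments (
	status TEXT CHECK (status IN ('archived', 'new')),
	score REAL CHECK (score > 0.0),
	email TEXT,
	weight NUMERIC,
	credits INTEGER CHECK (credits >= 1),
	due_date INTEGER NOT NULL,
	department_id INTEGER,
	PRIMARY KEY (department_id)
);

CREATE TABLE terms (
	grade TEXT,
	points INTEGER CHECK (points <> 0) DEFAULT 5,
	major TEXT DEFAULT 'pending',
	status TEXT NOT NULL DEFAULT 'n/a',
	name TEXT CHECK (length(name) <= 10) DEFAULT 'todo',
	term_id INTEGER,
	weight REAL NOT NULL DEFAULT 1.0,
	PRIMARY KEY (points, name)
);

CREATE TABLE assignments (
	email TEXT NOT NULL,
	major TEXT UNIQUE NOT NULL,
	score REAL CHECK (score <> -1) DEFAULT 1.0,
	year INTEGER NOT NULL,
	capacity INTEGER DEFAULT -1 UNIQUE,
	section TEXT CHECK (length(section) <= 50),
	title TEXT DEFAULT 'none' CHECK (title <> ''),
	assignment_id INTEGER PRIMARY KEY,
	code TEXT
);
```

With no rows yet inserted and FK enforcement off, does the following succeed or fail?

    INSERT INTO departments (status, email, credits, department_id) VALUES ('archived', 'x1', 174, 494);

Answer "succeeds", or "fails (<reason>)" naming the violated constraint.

fails (NOT NULL on due_date)

due_date is omitted from the column list and has no DEFAULT, so it would receive NULL.
But due_date is declared NOT NULL.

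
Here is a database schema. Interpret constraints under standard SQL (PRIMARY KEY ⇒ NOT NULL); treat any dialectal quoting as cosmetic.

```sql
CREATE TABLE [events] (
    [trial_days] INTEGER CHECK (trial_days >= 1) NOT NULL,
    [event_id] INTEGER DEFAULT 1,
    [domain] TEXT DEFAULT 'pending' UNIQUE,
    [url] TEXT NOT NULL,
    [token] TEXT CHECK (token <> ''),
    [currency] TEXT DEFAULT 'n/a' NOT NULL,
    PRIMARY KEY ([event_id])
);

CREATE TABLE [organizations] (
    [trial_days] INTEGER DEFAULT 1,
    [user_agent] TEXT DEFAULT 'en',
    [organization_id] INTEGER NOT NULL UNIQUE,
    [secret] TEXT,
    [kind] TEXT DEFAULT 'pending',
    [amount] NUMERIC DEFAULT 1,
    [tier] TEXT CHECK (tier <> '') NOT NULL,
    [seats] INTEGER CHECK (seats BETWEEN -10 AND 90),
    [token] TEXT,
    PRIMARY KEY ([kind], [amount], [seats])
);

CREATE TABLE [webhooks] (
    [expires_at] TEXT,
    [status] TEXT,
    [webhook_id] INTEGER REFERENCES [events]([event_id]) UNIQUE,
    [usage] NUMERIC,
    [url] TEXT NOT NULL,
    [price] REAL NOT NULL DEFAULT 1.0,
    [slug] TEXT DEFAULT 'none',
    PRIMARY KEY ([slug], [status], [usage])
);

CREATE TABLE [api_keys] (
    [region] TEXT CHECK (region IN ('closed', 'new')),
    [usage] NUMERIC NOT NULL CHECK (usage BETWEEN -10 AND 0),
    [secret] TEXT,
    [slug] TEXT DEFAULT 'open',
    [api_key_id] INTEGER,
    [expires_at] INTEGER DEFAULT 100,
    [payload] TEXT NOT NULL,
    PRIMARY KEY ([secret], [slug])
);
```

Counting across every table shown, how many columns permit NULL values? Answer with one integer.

11

events: 2 nullable (domain, token — PK (event_id) and explicit NOT NULL columns excluded).
organizations: 4 nullable (trial_days, user_agent, secret, token — PK (kind, amount, seats) and explicit NOT NULL columns excluded).
webhooks: 2 nullable (expires_at, webhook_id — PK (slug, status, usage) and explicit NOT NULL columns excluded).
api_keys: 3 nullable (region, api_key_id, expires_at — PK (secret, slug) and explicit NOT NULL columns excluded).
Total: 2 + 4 + 2 + 3 = 11.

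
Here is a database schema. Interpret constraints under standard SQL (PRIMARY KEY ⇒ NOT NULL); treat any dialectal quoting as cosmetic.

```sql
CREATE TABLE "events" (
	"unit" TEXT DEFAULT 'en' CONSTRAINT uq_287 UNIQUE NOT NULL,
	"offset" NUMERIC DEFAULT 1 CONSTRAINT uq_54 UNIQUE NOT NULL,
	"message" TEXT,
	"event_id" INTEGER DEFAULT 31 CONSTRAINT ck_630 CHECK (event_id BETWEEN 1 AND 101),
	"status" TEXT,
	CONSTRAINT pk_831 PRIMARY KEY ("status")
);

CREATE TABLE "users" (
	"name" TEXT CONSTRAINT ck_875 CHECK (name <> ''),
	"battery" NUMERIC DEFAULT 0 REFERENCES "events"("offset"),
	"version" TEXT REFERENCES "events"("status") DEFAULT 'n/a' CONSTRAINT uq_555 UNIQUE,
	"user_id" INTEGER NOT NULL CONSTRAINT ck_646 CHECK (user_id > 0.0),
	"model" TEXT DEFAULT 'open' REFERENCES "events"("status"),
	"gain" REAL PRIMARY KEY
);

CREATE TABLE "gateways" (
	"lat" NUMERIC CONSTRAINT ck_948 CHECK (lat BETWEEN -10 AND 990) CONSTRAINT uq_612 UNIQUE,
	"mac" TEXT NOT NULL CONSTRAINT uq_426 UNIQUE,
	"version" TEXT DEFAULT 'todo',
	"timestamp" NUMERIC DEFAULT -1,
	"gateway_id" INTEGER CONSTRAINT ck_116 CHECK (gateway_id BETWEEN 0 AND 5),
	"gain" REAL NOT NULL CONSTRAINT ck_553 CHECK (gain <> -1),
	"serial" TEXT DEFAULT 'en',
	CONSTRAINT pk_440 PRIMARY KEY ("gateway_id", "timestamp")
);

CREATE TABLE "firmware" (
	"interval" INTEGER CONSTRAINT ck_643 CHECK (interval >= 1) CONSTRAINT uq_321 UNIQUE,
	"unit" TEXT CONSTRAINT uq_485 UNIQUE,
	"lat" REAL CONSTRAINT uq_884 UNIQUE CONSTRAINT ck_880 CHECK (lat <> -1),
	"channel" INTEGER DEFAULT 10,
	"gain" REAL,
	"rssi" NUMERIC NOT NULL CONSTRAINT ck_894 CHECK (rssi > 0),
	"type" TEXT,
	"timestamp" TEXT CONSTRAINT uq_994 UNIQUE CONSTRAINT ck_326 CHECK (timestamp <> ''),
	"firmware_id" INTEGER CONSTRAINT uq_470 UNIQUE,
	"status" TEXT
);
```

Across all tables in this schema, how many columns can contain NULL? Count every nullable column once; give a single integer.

events: 2 nullable (message, event_id — PK (status) and explicit NOT NULL columns excluded).
users: 4 nullable (name, battery, version, model — PK (gain) and explicit NOT NULL columns excluded).
gateways: 3 nullable (lat, version, serial — PK (gateway_id, timestamp) and explicit NOT NULL columns excluded).
firmware: 9 nullable (interval, unit, lat, channel, gain, type, timestamp, firmware_id, status — PK none and explicit NOT NULL columns excluded).
Total: 2 + 4 + 3 + 9 = 18.

18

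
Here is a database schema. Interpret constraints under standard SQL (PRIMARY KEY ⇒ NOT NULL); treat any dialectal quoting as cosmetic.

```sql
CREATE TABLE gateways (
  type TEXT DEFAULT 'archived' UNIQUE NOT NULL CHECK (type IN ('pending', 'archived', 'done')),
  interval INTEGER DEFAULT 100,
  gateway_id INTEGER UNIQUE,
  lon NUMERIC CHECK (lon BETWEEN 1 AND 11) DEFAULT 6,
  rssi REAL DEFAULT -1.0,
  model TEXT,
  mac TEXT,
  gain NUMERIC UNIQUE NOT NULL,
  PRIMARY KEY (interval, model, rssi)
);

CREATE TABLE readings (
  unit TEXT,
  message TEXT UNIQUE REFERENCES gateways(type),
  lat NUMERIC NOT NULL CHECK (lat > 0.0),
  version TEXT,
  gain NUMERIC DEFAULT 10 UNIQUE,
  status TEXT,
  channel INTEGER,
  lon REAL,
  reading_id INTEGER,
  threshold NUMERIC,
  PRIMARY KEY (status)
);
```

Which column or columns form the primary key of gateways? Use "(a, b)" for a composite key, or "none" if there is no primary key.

A table-level PRIMARY KEY clause names 3 columns: interval, model, rssi.
This is a composite key — the combination is unique, not each column individually.

(interval, model, rssi)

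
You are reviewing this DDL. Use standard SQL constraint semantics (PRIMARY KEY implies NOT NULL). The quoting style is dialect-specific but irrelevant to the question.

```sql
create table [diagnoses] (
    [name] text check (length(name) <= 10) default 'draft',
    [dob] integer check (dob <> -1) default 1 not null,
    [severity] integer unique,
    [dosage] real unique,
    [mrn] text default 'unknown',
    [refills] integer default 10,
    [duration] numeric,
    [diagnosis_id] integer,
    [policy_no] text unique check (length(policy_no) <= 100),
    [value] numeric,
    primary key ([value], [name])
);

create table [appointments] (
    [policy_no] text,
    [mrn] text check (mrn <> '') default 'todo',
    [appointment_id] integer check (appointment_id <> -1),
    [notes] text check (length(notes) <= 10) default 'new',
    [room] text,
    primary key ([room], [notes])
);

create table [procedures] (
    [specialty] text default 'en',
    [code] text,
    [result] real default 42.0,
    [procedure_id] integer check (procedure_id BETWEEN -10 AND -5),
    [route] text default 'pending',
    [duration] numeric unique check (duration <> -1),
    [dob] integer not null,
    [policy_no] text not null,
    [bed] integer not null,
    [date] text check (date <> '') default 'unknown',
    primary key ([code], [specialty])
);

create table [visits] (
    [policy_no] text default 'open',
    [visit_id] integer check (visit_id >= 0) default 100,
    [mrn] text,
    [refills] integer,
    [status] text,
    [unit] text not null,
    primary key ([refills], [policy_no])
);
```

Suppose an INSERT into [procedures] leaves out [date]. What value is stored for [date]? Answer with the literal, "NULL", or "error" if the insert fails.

date has an explicit DEFAULT 'unknown'.
When the column is omitted from an INSERT, that default is used.

'unknown'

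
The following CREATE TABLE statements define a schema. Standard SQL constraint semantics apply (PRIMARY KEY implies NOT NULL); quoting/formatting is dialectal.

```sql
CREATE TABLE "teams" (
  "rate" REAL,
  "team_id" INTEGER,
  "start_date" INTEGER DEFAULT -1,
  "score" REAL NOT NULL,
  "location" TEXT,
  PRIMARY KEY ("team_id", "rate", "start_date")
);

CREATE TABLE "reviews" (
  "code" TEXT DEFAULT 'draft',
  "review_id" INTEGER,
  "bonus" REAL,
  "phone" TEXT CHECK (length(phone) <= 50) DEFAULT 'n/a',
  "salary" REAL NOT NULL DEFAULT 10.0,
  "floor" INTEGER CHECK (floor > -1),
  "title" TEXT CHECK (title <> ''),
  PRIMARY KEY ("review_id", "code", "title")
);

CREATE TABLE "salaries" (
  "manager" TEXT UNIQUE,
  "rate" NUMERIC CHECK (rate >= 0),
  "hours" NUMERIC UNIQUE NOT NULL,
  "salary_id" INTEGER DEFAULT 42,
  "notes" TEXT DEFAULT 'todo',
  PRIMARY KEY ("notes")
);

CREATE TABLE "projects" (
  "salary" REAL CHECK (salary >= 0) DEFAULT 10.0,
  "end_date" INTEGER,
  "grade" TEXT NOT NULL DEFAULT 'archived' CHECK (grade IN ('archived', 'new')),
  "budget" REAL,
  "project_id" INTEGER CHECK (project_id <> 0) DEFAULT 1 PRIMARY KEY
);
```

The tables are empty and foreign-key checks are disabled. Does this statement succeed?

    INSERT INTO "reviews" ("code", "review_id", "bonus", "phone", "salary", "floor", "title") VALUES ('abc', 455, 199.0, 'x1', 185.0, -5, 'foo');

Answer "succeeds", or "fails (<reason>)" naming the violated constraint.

The value -5 for floor violates CHECK (floor > -1).

fails (CHECK on floor)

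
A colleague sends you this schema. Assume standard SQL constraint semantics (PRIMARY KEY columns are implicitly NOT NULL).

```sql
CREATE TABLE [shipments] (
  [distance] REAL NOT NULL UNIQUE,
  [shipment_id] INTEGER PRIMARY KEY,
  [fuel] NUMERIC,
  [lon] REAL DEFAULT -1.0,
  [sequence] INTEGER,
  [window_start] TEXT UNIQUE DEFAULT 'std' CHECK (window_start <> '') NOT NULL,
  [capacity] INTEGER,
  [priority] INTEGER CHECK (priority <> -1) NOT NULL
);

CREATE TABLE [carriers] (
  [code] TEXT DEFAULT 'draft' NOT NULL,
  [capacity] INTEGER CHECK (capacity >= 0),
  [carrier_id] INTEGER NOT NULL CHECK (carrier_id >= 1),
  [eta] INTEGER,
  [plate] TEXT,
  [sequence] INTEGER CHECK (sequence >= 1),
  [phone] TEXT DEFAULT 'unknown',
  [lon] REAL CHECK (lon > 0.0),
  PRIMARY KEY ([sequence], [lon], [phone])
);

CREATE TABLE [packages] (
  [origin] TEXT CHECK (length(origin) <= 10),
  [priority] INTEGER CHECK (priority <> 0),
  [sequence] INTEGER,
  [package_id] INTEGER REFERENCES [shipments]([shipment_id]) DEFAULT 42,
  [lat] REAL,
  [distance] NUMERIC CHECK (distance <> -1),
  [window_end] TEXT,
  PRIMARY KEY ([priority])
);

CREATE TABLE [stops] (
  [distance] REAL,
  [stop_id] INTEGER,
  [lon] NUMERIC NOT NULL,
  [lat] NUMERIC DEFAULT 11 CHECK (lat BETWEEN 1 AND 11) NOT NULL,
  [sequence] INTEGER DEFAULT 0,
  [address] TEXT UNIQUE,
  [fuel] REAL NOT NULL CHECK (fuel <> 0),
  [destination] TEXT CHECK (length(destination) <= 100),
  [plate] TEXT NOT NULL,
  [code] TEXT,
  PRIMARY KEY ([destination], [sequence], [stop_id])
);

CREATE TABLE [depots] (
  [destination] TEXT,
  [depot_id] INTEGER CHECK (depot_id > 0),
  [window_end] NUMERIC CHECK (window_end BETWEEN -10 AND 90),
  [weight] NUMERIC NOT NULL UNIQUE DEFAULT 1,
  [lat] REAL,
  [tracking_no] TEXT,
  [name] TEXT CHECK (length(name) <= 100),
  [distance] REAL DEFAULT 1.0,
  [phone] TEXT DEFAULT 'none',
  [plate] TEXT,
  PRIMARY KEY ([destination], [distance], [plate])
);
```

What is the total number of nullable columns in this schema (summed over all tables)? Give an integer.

22

shipments: 4 nullable (fuel, lon, sequence, capacity — PK (shipment_id) and explicit NOT NULL columns excluded).
carriers: 3 nullable (capacity, eta, plate — PK (sequence, lon, phone) and explicit NOT NULL columns excluded).
packages: 6 nullable (origin, sequence, package_id, lat, distance, window_end — PK (priority) and explicit NOT NULL columns excluded).
stops: 3 nullable (distance, address, code — PK (destination, sequence, stop_id) and explicit NOT NULL columns excluded).
depots: 6 nullable (depot_id, window_end, lat, tracking_no, name, phone — PK (destination, distance, plate) and explicit NOT NULL columns excluded).
Total: 4 + 3 + 6 + 3 + 6 = 22.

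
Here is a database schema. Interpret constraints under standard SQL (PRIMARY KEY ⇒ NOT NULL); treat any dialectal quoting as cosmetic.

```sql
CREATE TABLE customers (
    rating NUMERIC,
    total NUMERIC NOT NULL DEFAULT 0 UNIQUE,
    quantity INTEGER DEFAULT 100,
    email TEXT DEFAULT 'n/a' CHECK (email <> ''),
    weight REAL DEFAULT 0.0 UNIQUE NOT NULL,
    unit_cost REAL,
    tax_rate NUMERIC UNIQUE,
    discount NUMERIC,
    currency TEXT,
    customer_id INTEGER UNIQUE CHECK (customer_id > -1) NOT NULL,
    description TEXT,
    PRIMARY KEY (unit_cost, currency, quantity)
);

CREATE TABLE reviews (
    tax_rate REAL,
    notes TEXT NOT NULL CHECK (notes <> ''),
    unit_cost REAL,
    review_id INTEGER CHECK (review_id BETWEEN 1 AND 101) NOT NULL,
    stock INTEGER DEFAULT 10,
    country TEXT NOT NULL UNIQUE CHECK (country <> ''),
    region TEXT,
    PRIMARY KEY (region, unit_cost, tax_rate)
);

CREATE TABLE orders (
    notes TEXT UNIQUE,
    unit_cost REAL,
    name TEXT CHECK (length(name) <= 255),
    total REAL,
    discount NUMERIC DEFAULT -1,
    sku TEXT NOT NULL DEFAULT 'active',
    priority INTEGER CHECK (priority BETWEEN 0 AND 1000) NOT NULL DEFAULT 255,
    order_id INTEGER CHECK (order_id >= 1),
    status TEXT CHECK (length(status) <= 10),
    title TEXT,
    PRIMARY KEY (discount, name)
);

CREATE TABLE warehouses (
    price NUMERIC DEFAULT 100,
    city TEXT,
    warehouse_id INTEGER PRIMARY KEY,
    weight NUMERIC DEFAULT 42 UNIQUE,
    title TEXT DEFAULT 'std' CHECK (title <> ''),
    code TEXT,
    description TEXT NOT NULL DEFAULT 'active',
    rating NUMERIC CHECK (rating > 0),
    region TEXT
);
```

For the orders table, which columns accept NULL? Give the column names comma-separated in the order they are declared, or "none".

- notes: UNIQUE does not imply NOT NULL → nullable.
- unit_cost: no NOT NULL constraint applies → nullable.
- name: part of the PRIMARY KEY, which implies NOT NULL → not nullable.
- total: no NOT NULL constraint applies → nullable.
- discount: part of the PRIMARY KEY, which implies NOT NULL → not nullable.
- sku: declared NOT NULL → not nullable.
- priority: declared NOT NULL → not nullable.
- order_id: CHECK does not forbid NULL (a CHECK constraint passes when its expression is NULL) → nullable.
- status: CHECK does not forbid NULL (a CHECK constraint passes when its expression is NULL) → nullable.
- title: no NOT NULL constraint applies → nullable.

notes, unit_cost, total, order_id, status, title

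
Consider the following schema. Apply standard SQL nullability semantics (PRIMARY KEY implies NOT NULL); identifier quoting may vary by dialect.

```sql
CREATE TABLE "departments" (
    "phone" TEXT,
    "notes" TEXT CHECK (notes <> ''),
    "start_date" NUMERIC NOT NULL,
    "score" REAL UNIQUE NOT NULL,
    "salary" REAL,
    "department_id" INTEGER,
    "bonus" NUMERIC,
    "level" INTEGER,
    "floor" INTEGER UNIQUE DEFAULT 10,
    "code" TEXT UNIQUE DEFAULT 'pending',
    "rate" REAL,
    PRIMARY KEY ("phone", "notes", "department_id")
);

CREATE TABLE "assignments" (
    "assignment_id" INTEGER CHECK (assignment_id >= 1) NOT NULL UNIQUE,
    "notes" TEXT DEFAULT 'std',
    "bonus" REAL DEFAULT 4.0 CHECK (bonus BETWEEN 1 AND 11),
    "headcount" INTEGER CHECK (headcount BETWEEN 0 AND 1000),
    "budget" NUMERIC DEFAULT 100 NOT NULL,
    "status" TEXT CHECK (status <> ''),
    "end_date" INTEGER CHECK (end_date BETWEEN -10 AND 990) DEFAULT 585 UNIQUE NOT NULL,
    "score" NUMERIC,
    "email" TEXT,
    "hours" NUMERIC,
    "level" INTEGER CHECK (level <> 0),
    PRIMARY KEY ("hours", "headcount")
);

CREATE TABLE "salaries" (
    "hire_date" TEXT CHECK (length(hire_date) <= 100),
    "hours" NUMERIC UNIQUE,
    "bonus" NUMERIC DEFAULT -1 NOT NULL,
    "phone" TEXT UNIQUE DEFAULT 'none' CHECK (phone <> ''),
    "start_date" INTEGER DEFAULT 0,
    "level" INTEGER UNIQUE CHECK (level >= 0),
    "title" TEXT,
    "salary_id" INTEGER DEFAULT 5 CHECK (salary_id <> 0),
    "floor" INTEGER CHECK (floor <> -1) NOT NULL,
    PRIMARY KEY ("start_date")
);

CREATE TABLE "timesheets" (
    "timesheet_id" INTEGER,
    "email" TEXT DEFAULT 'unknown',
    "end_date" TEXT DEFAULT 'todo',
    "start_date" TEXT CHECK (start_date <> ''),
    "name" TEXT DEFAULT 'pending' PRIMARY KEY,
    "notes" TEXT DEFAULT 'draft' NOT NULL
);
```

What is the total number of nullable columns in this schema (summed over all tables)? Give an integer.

22

departments: 6 nullable (salary, bonus, level, floor, code, rate — PK (phone, notes, department_id) and explicit NOT NULL columns excluded).
assignments: 6 nullable (notes, bonus, status, score, email, level — PK (hours, headcount) and explicit NOT NULL columns excluded).
salaries: 6 nullable (hire_date, hours, phone, level, title, salary_id — PK (start_date) and explicit NOT NULL columns excluded).
timesheets: 4 nullable (timesheet_id, email, end_date, start_date — PK (name) and explicit NOT NULL columns excluded).
Total: 6 + 6 + 6 + 4 = 22.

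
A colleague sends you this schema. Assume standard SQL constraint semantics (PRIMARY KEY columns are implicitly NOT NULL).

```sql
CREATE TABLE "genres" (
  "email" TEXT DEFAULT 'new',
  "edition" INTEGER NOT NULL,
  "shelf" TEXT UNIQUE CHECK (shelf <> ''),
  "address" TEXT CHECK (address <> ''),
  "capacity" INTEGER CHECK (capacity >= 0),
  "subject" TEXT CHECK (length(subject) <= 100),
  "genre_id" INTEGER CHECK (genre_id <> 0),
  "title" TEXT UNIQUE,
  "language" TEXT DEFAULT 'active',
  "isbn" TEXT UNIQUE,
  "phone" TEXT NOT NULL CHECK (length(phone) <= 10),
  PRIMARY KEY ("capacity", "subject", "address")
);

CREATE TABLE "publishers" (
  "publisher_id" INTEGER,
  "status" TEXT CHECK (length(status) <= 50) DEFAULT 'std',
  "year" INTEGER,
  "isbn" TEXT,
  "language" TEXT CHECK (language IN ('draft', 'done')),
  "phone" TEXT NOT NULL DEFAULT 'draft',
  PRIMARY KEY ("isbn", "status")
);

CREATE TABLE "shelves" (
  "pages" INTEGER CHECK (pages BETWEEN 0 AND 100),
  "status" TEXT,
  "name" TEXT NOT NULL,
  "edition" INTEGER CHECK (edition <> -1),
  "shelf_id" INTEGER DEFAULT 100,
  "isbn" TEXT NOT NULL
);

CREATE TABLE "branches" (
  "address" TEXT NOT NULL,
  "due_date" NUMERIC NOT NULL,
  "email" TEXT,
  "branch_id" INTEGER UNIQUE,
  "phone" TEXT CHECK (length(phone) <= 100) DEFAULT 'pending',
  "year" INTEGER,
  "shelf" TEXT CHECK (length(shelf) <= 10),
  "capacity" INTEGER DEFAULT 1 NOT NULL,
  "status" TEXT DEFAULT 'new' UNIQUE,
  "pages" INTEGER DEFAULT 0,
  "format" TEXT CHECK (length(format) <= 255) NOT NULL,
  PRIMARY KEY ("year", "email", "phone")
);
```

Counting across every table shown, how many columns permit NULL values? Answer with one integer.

genres: 6 nullable (email, shelf, genre_id, title, language, isbn — PK (capacity, subject, address) and explicit NOT NULL columns excluded).
publishers: 3 nullable (publisher_id, year, language — PK (isbn, status) and explicit NOT NULL columns excluded).
shelves: 4 nullable (pages, status, edition, shelf_id — PK none and explicit NOT NULL columns excluded).
branches: 4 nullable (branch_id, shelf, status, pages — PK (year, email, phone) and explicit NOT NULL columns excluded).
Total: 6 + 3 + 4 + 4 = 17.

17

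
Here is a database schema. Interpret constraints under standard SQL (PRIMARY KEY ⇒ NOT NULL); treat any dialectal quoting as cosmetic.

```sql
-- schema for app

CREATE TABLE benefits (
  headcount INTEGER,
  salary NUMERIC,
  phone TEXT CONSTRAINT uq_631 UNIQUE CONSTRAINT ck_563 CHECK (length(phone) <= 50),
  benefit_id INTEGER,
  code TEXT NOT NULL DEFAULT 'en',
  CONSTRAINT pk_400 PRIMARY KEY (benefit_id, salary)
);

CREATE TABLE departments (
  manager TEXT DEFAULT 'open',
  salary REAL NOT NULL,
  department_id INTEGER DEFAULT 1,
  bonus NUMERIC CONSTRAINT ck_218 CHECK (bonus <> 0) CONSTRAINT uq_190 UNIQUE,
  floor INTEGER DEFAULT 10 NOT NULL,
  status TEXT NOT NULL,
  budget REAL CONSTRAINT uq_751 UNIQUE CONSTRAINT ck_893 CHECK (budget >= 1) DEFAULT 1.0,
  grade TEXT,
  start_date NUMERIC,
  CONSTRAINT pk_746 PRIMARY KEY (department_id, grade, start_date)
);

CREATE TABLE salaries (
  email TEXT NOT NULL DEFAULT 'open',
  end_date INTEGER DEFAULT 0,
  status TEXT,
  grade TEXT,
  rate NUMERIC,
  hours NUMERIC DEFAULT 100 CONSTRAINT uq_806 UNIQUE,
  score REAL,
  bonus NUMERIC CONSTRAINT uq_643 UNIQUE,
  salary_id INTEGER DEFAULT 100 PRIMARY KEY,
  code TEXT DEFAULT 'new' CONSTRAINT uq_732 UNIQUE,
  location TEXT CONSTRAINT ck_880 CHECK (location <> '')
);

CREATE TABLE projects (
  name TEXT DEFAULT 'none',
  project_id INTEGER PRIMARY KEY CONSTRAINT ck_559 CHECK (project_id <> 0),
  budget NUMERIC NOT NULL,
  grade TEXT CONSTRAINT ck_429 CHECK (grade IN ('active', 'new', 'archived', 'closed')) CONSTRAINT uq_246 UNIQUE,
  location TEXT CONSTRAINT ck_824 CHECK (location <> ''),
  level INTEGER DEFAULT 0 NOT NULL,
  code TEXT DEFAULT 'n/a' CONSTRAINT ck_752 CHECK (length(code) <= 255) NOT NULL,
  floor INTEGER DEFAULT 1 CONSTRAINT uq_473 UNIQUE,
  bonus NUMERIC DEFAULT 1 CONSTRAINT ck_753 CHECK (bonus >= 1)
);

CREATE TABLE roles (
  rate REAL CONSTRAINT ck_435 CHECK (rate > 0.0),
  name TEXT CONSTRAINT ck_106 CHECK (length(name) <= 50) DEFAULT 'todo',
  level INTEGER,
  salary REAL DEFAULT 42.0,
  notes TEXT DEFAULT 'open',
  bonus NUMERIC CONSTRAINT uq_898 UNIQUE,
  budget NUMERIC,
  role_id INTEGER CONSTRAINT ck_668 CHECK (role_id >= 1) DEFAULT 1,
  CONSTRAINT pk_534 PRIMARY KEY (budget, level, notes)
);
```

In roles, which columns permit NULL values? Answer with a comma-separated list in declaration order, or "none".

- rate: CHECK does not forbid NULL (a CHECK constraint passes when its expression is NULL) → nullable.
- name: CHECK does not forbid NULL (a CHECK constraint passes when its expression is NULL) → nullable.
- level: part of the PRIMARY KEY, which implies NOT NULL → not nullable.
- salary: DEFAULT only fills an omitted column; an explicit NULL is still allowed → nullable.
- notes: part of the PRIMARY KEY, which implies NOT NULL → not nullable.
- bonus: UNIQUE does not imply NOT NULL → nullable.
- budget: part of the PRIMARY KEY, which implies NOT NULL → not nullable.
- role_id: CHECK does not forbid NULL (a CHECK constraint passes when its expression is NULL) → nullable.

rate, name, salary, bonus, role_id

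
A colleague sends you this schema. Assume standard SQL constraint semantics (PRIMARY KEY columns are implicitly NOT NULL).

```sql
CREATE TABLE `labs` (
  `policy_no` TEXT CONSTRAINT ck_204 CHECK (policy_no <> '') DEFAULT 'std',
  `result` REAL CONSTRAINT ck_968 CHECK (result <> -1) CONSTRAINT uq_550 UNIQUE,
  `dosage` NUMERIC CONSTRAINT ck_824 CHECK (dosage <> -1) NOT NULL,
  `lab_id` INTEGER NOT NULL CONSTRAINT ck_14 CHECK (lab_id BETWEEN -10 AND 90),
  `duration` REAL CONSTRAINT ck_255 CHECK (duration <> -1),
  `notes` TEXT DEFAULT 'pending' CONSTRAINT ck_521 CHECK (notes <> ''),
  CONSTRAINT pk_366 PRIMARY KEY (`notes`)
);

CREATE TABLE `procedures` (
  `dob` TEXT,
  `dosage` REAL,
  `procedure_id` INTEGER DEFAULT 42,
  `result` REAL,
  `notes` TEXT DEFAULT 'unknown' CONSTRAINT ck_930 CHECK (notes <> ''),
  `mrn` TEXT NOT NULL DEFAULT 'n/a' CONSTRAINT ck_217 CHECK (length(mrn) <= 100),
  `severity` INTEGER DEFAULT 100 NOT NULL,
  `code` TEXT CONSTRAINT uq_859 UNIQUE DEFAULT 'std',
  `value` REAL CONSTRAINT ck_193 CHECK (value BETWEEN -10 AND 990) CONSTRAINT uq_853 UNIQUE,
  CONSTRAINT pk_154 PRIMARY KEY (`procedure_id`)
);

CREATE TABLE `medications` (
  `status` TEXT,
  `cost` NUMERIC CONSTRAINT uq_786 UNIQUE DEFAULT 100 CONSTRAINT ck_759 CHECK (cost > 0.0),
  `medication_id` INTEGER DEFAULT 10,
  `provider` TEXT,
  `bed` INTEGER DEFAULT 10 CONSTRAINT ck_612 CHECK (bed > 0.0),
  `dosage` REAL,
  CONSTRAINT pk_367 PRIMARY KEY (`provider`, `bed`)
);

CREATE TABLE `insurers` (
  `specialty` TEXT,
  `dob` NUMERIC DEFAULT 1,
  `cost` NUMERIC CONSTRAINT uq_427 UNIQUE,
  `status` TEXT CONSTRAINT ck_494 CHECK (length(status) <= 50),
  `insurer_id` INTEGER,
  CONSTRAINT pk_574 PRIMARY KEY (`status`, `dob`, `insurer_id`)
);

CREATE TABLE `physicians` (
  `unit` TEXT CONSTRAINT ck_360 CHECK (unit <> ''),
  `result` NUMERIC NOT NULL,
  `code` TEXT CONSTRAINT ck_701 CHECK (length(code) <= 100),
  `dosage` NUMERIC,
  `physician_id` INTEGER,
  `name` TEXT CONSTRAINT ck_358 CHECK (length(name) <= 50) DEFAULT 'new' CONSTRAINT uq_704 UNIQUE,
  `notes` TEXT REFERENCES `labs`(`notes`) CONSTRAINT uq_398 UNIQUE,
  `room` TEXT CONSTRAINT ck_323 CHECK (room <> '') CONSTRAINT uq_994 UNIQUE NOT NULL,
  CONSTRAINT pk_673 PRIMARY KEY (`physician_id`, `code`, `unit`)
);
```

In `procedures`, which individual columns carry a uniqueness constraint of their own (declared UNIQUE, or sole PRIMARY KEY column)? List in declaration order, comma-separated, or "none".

- dob: no UNIQUE or single-column PK constraint.
- dosage: no UNIQUE or single-column PK constraint.
- procedure_id: single-column PRIMARY KEY → unique.
- result: no UNIQUE or single-column PK constraint.
- notes: no UNIQUE or single-column PK constraint.
- mrn: no UNIQUE or single-column PK constraint.
- severity: no UNIQUE or single-column PK constraint.
- code: declared UNIQUE → unique.
- value: declared UNIQUE → unique.

procedure_id, code, value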